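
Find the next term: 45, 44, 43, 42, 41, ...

Differences: 44 - 45 = -1
This is an arithmetic sequence with common difference d = -1.
Next term = 41 + -1 = 40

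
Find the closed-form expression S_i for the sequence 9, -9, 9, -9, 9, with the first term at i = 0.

Check ratios: -9 / 9 = -1.0
Common ratio r = -1.
First term a = 9.
Formula: S_i = 9 * (-1)^i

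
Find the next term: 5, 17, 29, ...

Differences: 17 - 5 = 12
This is an arithmetic sequence with common difference d = 12.
Next term = 29 + 12 = 41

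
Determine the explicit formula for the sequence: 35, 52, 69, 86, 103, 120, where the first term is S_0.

Check differences: 52 - 35 = 17
69 - 52 = 17
Common difference d = 17.
First term a = 35.
Formula: S_i = 35 + 17*i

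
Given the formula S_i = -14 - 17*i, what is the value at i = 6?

S_6 = -14 + -17*6 = -14 + -102 = -116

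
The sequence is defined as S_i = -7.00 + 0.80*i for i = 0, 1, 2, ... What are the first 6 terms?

This is an arithmetic sequence.
i=0: S_0 = -7.0 + 0.8*0 = -7.0
i=1: S_1 = -7.0 + 0.8*1 = -6.2
i=2: S_2 = -7.0 + 0.8*2 = -5.4
i=3: S_3 = -7.0 + 0.8*3 = -4.6
i=4: S_4 = -7.0 + 0.8*4 = -3.8
i=5: S_5 = -7.0 + 0.8*5 = -3.0
The first 6 terms are: [-7.0, -6.2, -5.4, -4.6, -3.8, -3.0]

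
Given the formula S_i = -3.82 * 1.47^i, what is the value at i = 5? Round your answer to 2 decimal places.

S_5 = -3.82 * 1.47^5 ≈ -3.82 * 6.8641 ≈ -26.22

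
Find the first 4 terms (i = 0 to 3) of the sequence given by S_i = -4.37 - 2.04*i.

This is an arithmetic sequence.
i=0: S_0 = -4.37 + -2.04*0 = -4.37
i=1: S_1 = -4.37 + -2.04*1 = -6.41
i=2: S_2 = -4.37 + -2.04*2 = -8.45
i=3: S_3 = -4.37 + -2.04*3 = -10.49
The first 4 terms are: [-4.37, -6.41, -8.45, -10.49]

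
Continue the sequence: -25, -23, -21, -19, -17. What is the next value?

Differences: -23 - -25 = 2
This is an arithmetic sequence with common difference d = 2.
Next term = -17 + 2 = -15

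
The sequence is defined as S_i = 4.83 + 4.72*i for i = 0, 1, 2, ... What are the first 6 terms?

This is an arithmetic sequence.
i=0: S_0 = 4.83 + 4.72*0 = 4.83
i=1: S_1 = 4.83 + 4.72*1 = 9.55
i=2: S_2 = 4.83 + 4.72*2 = 14.27
i=3: S_3 = 4.83 + 4.72*3 = 18.99
i=4: S_4 = 4.83 + 4.72*4 = 23.71
i=5: S_5 = 4.83 + 4.72*5 = 28.43
The first 6 terms are: [4.83, 9.55, 14.27, 18.99, 23.71, 28.43]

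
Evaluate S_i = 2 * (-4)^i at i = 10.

S_10 = 2 * (-4)^10 = 2 * 1048576 = 2097152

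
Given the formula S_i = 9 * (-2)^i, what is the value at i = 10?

S_10 = 9 * (-2)^10 = 9 * 1024 = 9216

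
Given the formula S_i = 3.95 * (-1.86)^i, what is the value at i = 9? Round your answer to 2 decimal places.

S_9 = 3.95 * (-1.86)^9 ≈ 3.95 * -266.4505 ≈ -1052.48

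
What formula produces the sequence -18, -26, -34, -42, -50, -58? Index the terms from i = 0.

Check differences: -26 - -18 = -8
-34 - -26 = -8
Common difference d = -8.
First term a = -18.
Formula: S_i = -18 - 8*i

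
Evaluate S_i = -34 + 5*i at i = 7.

S_7 = -34 + 5*7 = -34 + 35 = 1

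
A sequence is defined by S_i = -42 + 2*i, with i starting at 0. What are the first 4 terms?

This is an arithmetic sequence.
i=0: S_0 = -42 + 2*0 = -42
i=1: S_1 = -42 + 2*1 = -40
i=2: S_2 = -42 + 2*2 = -38
i=3: S_3 = -42 + 2*3 = -36
The first 4 terms are: [-42, -40, -38, -36]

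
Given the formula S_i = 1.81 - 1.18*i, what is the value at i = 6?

S_6 = 1.81 + -1.18*6 = 1.81 + -7.08 = -5.27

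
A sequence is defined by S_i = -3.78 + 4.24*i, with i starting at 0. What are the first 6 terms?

This is an arithmetic sequence.
i=0: S_0 = -3.78 + 4.24*0 = -3.78
i=1: S_1 = -3.78 + 4.24*1 = 0.46
i=2: S_2 = -3.78 + 4.24*2 = 4.7
i=3: S_3 = -3.78 + 4.24*3 = 8.94
i=4: S_4 = -3.78 + 4.24*4 = 13.18
i=5: S_5 = -3.78 + 4.24*5 = 17.42
The first 6 terms are: [-3.78, 0.46, 4.7, 8.94, 13.18, 17.42]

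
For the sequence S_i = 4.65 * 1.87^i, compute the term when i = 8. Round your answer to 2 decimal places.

S_8 = 4.65 * 1.87^8 ≈ 4.65 * 149.5316 ≈ 695.32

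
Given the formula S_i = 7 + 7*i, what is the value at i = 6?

S_6 = 7 + 7*6 = 7 + 42 = 49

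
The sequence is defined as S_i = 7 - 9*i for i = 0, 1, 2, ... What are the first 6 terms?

This is an arithmetic sequence.
i=0: S_0 = 7 + -9*0 = 7
i=1: S_1 = 7 + -9*1 = -2
i=2: S_2 = 7 + -9*2 = -11
i=3: S_3 = 7 + -9*3 = -20
i=4: S_4 = 7 + -9*4 = -29
i=5: S_5 = 7 + -9*5 = -38
The first 6 terms are: [7, -2, -11, -20, -29, -38]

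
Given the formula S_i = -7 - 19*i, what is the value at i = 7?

S_7 = -7 + -19*7 = -7 + -133 = -140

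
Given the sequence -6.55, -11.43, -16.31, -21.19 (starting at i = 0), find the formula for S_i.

Check differences: -11.43 - -6.55 = -4.88
-16.31 - -11.43 = -4.88
Common difference d = -4.88.
First term a = -6.55.
Formula: S_i = -6.55 - 4.88*i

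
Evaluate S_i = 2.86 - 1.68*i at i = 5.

S_5 = 2.86 + -1.68*5 = 2.86 + -8.4 = -5.54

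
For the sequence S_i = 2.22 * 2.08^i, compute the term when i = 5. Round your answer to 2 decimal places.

S_5 = 2.22 * 2.08^5 ≈ 2.22 * 38.9329 ≈ 86.43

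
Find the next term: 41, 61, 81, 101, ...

Differences: 61 - 41 = 20
This is an arithmetic sequence with common difference d = 20.
Next term = 101 + 20 = 121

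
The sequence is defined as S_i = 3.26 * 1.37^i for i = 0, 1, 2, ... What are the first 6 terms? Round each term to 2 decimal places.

This is a geometric sequence.
i=0: S_0 = 3.26 * 1.37^0 = 3.26
i=1: S_1 = 3.26 * 1.37^1 ≈ 4.47
i=2: S_2 = 3.26 * 1.37^2 ≈ 6.12
i=3: S_3 = 3.26 * 1.37^3 ≈ 8.38
i=4: S_4 = 3.26 * 1.37^4 ≈ 11.48
i=5: S_5 = 3.26 * 1.37^5 ≈ 15.73
The first 6 terms are: [3.26, 4.47, 6.12, 8.38, 11.48, 15.73]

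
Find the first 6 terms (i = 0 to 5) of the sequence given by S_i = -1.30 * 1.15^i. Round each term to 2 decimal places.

This is a geometric sequence.
i=0: S_0 = -1.3 * 1.15^0 = -1.3
i=1: S_1 = -1.3 * 1.15^1 ≈ -1.5
i=2: S_2 = -1.3 * 1.15^2 ≈ -1.72
i=3: S_3 = -1.3 * 1.15^3 ≈ -1.98
i=4: S_4 = -1.3 * 1.15^4 ≈ -2.27
i=5: S_5 = -1.3 * 1.15^5 ≈ -2.61
The first 6 terms are: [-1.3, -1.5, -1.72, -1.98, -2.27, -2.61]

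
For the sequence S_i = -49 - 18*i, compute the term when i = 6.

S_6 = -49 + -18*6 = -49 + -108 = -157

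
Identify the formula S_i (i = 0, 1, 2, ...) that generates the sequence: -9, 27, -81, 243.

Check ratios: 27 / -9 = -3.0
Common ratio r = -3.
First term a = -9.
Formula: S_i = -9 * (-3)^i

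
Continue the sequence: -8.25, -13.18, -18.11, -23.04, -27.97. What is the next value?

Differences: -13.18 - -8.25 = -4.93
This is an arithmetic sequence with common difference d = -4.93.
Next term = -27.97 + -4.93 = -32.9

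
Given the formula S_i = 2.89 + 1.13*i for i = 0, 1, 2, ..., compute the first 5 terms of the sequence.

This is an arithmetic sequence.
i=0: S_0 = 2.89 + 1.13*0 = 2.89
i=1: S_1 = 2.89 + 1.13*1 = 4.02
i=2: S_2 = 2.89 + 1.13*2 = 5.15
i=3: S_3 = 2.89 + 1.13*3 = 6.28
i=4: S_4 = 2.89 + 1.13*4 = 7.41
The first 5 terms are: [2.89, 4.02, 5.15, 6.28, 7.41]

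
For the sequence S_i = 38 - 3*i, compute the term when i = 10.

S_10 = 38 + -3*10 = 38 + -30 = 8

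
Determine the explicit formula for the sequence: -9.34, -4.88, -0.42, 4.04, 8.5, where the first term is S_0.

Check differences: -4.88 - -9.34 = 4.46
-0.42 - -4.88 = 4.46
Common difference d = 4.46.
First term a = -9.34.
Formula: S_i = -9.34 + 4.46*i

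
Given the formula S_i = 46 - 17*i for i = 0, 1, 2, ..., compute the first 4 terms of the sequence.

This is an arithmetic sequence.
i=0: S_0 = 46 + -17*0 = 46
i=1: S_1 = 46 + -17*1 = 29
i=2: S_2 = 46 + -17*2 = 12
i=3: S_3 = 46 + -17*3 = -5
The first 4 terms are: [46, 29, 12, -5]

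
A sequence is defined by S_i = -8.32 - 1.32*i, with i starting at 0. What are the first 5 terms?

This is an arithmetic sequence.
i=0: S_0 = -8.32 + -1.32*0 = -8.32
i=1: S_1 = -8.32 + -1.32*1 = -9.64
i=2: S_2 = -8.32 + -1.32*2 = -10.96
i=3: S_3 = -8.32 + -1.32*3 = -12.28
i=4: S_4 = -8.32 + -1.32*4 = -13.6
The first 5 terms are: [-8.32, -9.64, -10.96, -12.28, -13.6]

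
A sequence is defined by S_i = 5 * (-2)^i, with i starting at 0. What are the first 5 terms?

This is a geometric sequence.
i=0: S_0 = 5 * (-2)^0 = 5
i=1: S_1 = 5 * (-2)^1 = -10
i=2: S_2 = 5 * (-2)^2 = 20
i=3: S_3 = 5 * (-2)^3 = -40
i=4: S_4 = 5 * (-2)^4 = 80
The first 5 terms are: [5, -10, 20, -40, 80]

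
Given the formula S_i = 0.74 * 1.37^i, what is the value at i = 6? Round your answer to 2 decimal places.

S_6 = 0.74 * 1.37^6 ≈ 0.74 * 6.6119 ≈ 4.89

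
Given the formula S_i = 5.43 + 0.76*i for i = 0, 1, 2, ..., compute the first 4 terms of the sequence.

This is an arithmetic sequence.
i=0: S_0 = 5.43 + 0.76*0 = 5.43
i=1: S_1 = 5.43 + 0.76*1 = 6.19
i=2: S_2 = 5.43 + 0.76*2 = 6.95
i=3: S_3 = 5.43 + 0.76*3 = 7.71
The first 4 terms are: [5.43, 6.19, 6.95, 7.71]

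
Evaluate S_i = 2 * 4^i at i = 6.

S_6 = 2 * 4^6 = 2 * 4096 = 8192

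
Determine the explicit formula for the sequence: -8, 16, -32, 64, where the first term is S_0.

Check ratios: 16 / -8 = -2.0
Common ratio r = -2.
First term a = -8.
Formula: S_i = -8 * (-2)^i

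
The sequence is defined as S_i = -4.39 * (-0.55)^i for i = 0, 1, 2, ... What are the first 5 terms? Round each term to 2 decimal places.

This is a geometric sequence.
i=0: S_0 = -4.39 * (-0.55)^0 = -4.39
i=1: S_1 = -4.39 * (-0.55)^1 ≈ 2.41
i=2: S_2 = -4.39 * (-0.55)^2 ≈ -1.33
i=3: S_3 = -4.39 * (-0.55)^3 ≈ 0.73
i=4: S_4 = -4.39 * (-0.55)^4 ≈ -0.4
The first 5 terms are: [-4.39, 2.41, -1.33, 0.73, -0.4]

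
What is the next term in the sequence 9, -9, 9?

Ratios: -9 / 9 = -1.0
This is a geometric sequence with common ratio r = -1.
Next term = 9 * -1 = -9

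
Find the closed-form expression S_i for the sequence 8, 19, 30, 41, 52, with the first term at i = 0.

Check differences: 19 - 8 = 11
30 - 19 = 11
Common difference d = 11.
First term a = 8.
Formula: S_i = 8 + 11*i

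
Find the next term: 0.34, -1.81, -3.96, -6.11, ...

Differences: -1.81 - 0.34 = -2.15
This is an arithmetic sequence with common difference d = -2.15.
Next term = -6.11 + -2.15 = -8.26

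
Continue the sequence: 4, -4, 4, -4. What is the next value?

Ratios: -4 / 4 = -1.0
This is a geometric sequence with common ratio r = -1.
Next term = -4 * -1 = 4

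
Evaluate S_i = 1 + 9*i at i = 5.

S_5 = 1 + 9*5 = 1 + 45 = 46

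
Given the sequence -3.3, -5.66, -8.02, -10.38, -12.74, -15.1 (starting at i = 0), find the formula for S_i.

Check differences: -5.66 - -3.3 = -2.36
-8.02 - -5.66 = -2.36
Common difference d = -2.36.
First term a = -3.3.
Formula: S_i = -3.30 - 2.36*i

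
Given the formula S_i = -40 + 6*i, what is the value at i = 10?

S_10 = -40 + 6*10 = -40 + 60 = 20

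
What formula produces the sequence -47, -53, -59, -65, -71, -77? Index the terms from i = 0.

Check differences: -53 - -47 = -6
-59 - -53 = -6
Common difference d = -6.
First term a = -47.
Formula: S_i = -47 - 6*i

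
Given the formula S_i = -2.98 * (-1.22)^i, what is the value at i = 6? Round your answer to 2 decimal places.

S_6 = -2.98 * (-1.22)^6 ≈ -2.98 * 3.2973 ≈ -9.83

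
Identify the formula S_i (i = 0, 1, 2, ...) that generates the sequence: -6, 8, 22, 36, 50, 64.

Check differences: 8 - -6 = 14
22 - 8 = 14
Common difference d = 14.
First term a = -6.
Formula: S_i = -6 + 14*i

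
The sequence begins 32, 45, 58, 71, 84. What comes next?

Differences: 45 - 32 = 13
This is an arithmetic sequence with common difference d = 13.
Next term = 84 + 13 = 97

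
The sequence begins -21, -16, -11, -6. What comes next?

Differences: -16 - -21 = 5
This is an arithmetic sequence with common difference d = 5.
Next term = -6 + 5 = -1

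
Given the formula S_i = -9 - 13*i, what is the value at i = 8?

S_8 = -9 + -13*8 = -9 + -104 = -113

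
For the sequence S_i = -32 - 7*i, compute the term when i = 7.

S_7 = -32 + -7*7 = -32 + -49 = -81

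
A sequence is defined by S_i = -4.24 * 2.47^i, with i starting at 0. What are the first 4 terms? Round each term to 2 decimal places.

This is a geometric sequence.
i=0: S_0 = -4.24 * 2.47^0 = -4.24
i=1: S_1 = -4.24 * 2.47^1 ≈ -10.47
i=2: S_2 = -4.24 * 2.47^2 ≈ -25.87
i=3: S_3 = -4.24 * 2.47^3 ≈ -63.89
The first 4 terms are: [-4.24, -10.47, -25.87, -63.89]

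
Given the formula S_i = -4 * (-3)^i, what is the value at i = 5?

S_5 = -4 * (-3)^5 = -4 * -243 = 972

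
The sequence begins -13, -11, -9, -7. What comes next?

Differences: -11 - -13 = 2
This is an arithmetic sequence with common difference d = 2.
Next term = -7 + 2 = -5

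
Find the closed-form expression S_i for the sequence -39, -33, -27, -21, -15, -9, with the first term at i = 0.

Check differences: -33 - -39 = 6
-27 - -33 = 6
Common difference d = 6.
First term a = -39.
Formula: S_i = -39 + 6*i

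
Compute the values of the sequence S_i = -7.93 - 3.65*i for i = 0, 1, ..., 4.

This is an arithmetic sequence.
i=0: S_0 = -7.93 + -3.65*0 = -7.93
i=1: S_1 = -7.93 + -3.65*1 = -11.58
i=2: S_2 = -7.93 + -3.65*2 = -15.23
i=3: S_3 = -7.93 + -3.65*3 = -18.88
i=4: S_4 = -7.93 + -3.65*4 = -22.53
The first 5 terms are: [-7.93, -11.58, -15.23, -18.88, -22.53]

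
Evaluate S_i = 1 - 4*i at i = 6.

S_6 = 1 + -4*6 = 1 + -24 = -23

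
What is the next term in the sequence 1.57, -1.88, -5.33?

Differences: -1.88 - 1.57 = -3.45
This is an arithmetic sequence with common difference d = -3.45.
Next term = -5.33 + -3.45 = -8.78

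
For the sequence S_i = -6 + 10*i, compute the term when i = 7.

S_7 = -6 + 10*7 = -6 + 70 = 64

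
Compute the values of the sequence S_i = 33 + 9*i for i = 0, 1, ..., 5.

This is an arithmetic sequence.
i=0: S_0 = 33 + 9*0 = 33
i=1: S_1 = 33 + 9*1 = 42
i=2: S_2 = 33 + 9*2 = 51
i=3: S_3 = 33 + 9*3 = 60
i=4: S_4 = 33 + 9*4 = 69
i=5: S_5 = 33 + 9*5 = 78
The first 6 terms are: [33, 42, 51, 60, 69, 78]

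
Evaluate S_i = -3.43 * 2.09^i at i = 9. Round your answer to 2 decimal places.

S_9 = -3.43 * 2.09^9 ≈ -3.43 * 760.8807 ≈ -2609.82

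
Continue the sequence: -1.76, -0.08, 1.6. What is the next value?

Differences: -0.08 - -1.76 = 1.68
This is an arithmetic sequence with common difference d = 1.68.
Next term = 1.6 + 1.68 = 3.28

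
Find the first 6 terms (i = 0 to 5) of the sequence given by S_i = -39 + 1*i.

This is an arithmetic sequence.
i=0: S_0 = -39 + 1*0 = -39
i=1: S_1 = -39 + 1*1 = -38
i=2: S_2 = -39 + 1*2 = -37
i=3: S_3 = -39 + 1*3 = -36
i=4: S_4 = -39 + 1*4 = -35
i=5: S_5 = -39 + 1*5 = -34
The first 6 terms are: [-39, -38, -37, -36, -35, -34]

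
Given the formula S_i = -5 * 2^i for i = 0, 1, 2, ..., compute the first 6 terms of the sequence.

This is a geometric sequence.
i=0: S_0 = -5 * 2^0 = -5
i=1: S_1 = -5 * 2^1 = -10
i=2: S_2 = -5 * 2^2 = -20
i=3: S_3 = -5 * 2^3 = -40
i=4: S_4 = -5 * 2^4 = -80
i=5: S_5 = -5 * 2^5 = -160
The first 6 terms are: [-5, -10, -20, -40, -80, -160]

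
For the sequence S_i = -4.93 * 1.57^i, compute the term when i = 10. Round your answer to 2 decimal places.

S_10 = -4.93 * 1.57^10 ≈ -4.93 * 90.9906 ≈ -448.58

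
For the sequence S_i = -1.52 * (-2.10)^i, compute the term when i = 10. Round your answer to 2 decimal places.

S_10 = -1.52 * (-2.1)^10 ≈ -1.52 * 1667.9881 ≈ -2535.34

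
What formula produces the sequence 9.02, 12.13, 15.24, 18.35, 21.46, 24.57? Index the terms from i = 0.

Check differences: 12.13 - 9.02 = 3.11
15.24 - 12.13 = 3.11
Common difference d = 3.11.
First term a = 9.02.
Formula: S_i = 9.02 + 3.11*i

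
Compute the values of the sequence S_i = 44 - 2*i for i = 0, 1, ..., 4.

This is an arithmetic sequence.
i=0: S_0 = 44 + -2*0 = 44
i=1: S_1 = 44 + -2*1 = 42
i=2: S_2 = 44 + -2*2 = 40
i=3: S_3 = 44 + -2*3 = 38
i=4: S_4 = 44 + -2*4 = 36
The first 5 terms are: [44, 42, 40, 38, 36]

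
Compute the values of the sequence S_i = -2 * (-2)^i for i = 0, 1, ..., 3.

This is a geometric sequence.
i=0: S_0 = -2 * (-2)^0 = -2
i=1: S_1 = -2 * (-2)^1 = 4
i=2: S_2 = -2 * (-2)^2 = -8
i=3: S_3 = -2 * (-2)^3 = 16
The first 4 terms are: [-2, 4, -8, 16]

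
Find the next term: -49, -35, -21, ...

Differences: -35 - -49 = 14
This is an arithmetic sequence with common difference d = 14.
Next term = -21 + 14 = -7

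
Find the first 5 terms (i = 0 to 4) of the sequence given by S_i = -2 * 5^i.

This is a geometric sequence.
i=0: S_0 = -2 * 5^0 = -2
i=1: S_1 = -2 * 5^1 = -10
i=2: S_2 = -2 * 5^2 = -50
i=3: S_3 = -2 * 5^3 = -250
i=4: S_4 = -2 * 5^4 = -1250
The first 5 terms are: [-2, -10, -50, -250, -1250]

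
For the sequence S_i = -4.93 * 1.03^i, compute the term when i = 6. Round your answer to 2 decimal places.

S_6 = -4.93 * 1.03^6 ≈ -4.93 * 1.1941 ≈ -5.89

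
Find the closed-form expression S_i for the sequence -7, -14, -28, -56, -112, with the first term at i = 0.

Check ratios: -14 / -7 = 2.0
Common ratio r = 2.
First term a = -7.
Formula: S_i = -7 * 2^i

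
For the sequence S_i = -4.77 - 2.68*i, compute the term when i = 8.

S_8 = -4.77 + -2.68*8 = -4.77 + -21.44 = -26.21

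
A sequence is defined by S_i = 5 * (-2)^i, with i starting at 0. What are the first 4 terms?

This is a geometric sequence.
i=0: S_0 = 5 * (-2)^0 = 5
i=1: S_1 = 5 * (-2)^1 = -10
i=2: S_2 = 5 * (-2)^2 = 20
i=3: S_3 = 5 * (-2)^3 = -40
The first 4 terms are: [5, -10, 20, -40]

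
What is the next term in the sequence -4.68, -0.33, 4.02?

Differences: -0.33 - -4.68 = 4.35
This is an arithmetic sequence with common difference d = 4.35.
Next term = 4.02 + 4.35 = 8.37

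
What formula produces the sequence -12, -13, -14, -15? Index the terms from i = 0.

Check differences: -13 - -12 = -1
-14 - -13 = -1
Common difference d = -1.
First term a = -12.
Formula: S_i = -12 - 1*i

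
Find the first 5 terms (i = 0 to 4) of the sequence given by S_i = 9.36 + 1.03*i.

This is an arithmetic sequence.
i=0: S_0 = 9.36 + 1.03*0 = 9.36
i=1: S_1 = 9.36 + 1.03*1 = 10.39
i=2: S_2 = 9.36 + 1.03*2 = 11.42
i=3: S_3 = 9.36 + 1.03*3 = 12.45
i=4: S_4 = 9.36 + 1.03*4 = 13.48
The first 5 terms are: [9.36, 10.39, 11.42, 12.45, 13.48]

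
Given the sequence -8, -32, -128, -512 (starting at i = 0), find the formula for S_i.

Check ratios: -32 / -8 = 4.0
Common ratio r = 4.
First term a = -8.
Formula: S_i = -8 * 4^i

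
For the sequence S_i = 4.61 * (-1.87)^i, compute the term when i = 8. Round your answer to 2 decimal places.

S_8 = 4.61 * (-1.87)^8 ≈ 4.61 * 149.5316 ≈ 689.34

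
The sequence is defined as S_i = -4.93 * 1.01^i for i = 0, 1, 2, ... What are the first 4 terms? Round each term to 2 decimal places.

This is a geometric sequence.
i=0: S_0 = -4.93 * 1.01^0 = -4.93
i=1: S_1 = -4.93 * 1.01^1 ≈ -4.98
i=2: S_2 = -4.93 * 1.01^2 ≈ -5.03
i=3: S_3 = -4.93 * 1.01^3 ≈ -5.08
The first 4 terms are: [-4.93, -4.98, -5.03, -5.08]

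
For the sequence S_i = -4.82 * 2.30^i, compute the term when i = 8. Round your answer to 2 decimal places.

S_8 = -4.82 * 2.3^8 ≈ -4.82 * 783.1099 ≈ -3774.59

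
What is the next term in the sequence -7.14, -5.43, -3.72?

Differences: -5.43 - -7.14 = 1.71
This is an arithmetic sequence with common difference d = 1.71.
Next term = -3.72 + 1.71 = -2.01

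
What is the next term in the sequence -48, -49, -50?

Differences: -49 - -48 = -1
This is an arithmetic sequence with common difference d = -1.
Next term = -50 + -1 = -51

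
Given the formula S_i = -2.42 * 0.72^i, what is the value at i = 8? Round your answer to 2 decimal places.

S_8 = -2.42 * 0.72^8 ≈ -2.42 * 0.0722 ≈ -0.17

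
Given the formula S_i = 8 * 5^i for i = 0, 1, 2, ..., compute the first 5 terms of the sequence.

This is a geometric sequence.
i=0: S_0 = 8 * 5^0 = 8
i=1: S_1 = 8 * 5^1 = 40
i=2: S_2 = 8 * 5^2 = 200
i=3: S_3 = 8 * 5^3 = 1000
i=4: S_4 = 8 * 5^4 = 5000
The first 5 terms are: [8, 40, 200, 1000, 5000]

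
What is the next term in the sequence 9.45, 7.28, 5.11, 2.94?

Differences: 7.28 - 9.45 = -2.17
This is an arithmetic sequence with common difference d = -2.17.
Next term = 2.94 + -2.17 = 0.77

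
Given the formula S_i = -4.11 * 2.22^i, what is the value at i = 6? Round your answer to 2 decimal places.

S_6 = -4.11 * 2.22^6 ≈ -4.11 * 119.7065 ≈ -491.99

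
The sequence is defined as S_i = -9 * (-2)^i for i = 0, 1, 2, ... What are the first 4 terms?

This is a geometric sequence.
i=0: S_0 = -9 * (-2)^0 = -9
i=1: S_1 = -9 * (-2)^1 = 18
i=2: S_2 = -9 * (-2)^2 = -36
i=3: S_3 = -9 * (-2)^3 = 72
The first 4 terms are: [-9, 18, -36, 72]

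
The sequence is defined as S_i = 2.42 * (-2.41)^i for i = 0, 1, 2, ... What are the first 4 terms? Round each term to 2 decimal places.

This is a geometric sequence.
i=0: S_0 = 2.42 * (-2.41)^0 = 2.42
i=1: S_1 = 2.42 * (-2.41)^1 ≈ -5.83
i=2: S_2 = 2.42 * (-2.41)^2 ≈ 14.06
i=3: S_3 = 2.42 * (-2.41)^3 ≈ -33.87
The first 4 terms are: [2.42, -5.83, 14.06, -33.87]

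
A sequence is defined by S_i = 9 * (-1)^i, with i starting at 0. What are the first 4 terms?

This is a geometric sequence.
i=0: S_0 = 9 * (-1)^0 = 9
i=1: S_1 = 9 * (-1)^1 = -9
i=2: S_2 = 9 * (-1)^2 = 9
i=3: S_3 = 9 * (-1)^3 = -9
The first 4 terms are: [9, -9, 9, -9]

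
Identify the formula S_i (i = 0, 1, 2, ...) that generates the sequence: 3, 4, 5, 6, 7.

Check differences: 4 - 3 = 1
5 - 4 = 1
Common difference d = 1.
First term a = 3.
Formula: S_i = 3 + 1*i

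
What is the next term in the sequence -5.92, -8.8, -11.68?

Differences: -8.8 - -5.92 = -2.88
This is an arithmetic sequence with common difference d = -2.88.
Next term = -11.68 + -2.88 = -14.56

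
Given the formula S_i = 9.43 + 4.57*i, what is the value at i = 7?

S_7 = 9.43 + 4.57*7 = 9.43 + 31.99 = 41.42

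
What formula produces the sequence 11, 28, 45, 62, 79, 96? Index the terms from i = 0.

Check differences: 28 - 11 = 17
45 - 28 = 17
Common difference d = 17.
First term a = 11.
Formula: S_i = 11 + 17*i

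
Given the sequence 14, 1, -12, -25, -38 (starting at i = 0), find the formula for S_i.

Check differences: 1 - 14 = -13
-12 - 1 = -13
Common difference d = -13.
First term a = 14.
Formula: S_i = 14 - 13*i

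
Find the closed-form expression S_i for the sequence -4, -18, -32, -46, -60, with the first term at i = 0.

Check differences: -18 - -4 = -14
-32 - -18 = -14
Common difference d = -14.
First term a = -4.
Formula: S_i = -4 - 14*i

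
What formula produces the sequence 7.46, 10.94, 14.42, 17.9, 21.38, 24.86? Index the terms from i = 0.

Check differences: 10.94 - 7.46 = 3.48
14.42 - 10.94 = 3.48
Common difference d = 3.48.
First term a = 7.46.
Formula: S_i = 7.46 + 3.48*i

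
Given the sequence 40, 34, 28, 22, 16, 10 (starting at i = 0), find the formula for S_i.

Check differences: 34 - 40 = -6
28 - 34 = -6
Common difference d = -6.
First term a = 40.
Formula: S_i = 40 - 6*i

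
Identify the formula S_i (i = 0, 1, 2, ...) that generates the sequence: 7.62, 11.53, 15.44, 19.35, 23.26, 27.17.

Check differences: 11.53 - 7.62 = 3.91
15.44 - 11.53 = 3.91
Common difference d = 3.91.
First term a = 7.62.
Formula: S_i = 7.62 + 3.91*i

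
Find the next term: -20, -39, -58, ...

Differences: -39 - -20 = -19
This is an arithmetic sequence with common difference d = -19.
Next term = -58 + -19 = -77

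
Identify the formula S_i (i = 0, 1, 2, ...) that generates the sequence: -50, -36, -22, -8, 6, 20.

Check differences: -36 - -50 = 14
-22 - -36 = 14
Common difference d = 14.
First term a = -50.
Formula: S_i = -50 + 14*i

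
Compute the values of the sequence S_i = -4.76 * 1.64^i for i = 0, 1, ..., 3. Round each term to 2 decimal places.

This is a geometric sequence.
i=0: S_0 = -4.76 * 1.64^0 = -4.76
i=1: S_1 = -4.76 * 1.64^1 ≈ -7.81
i=2: S_2 = -4.76 * 1.64^2 ≈ -12.8
i=3: S_3 = -4.76 * 1.64^3 ≈ -21.0
The first 4 terms are: [-4.76, -7.81, -12.8, -21.0]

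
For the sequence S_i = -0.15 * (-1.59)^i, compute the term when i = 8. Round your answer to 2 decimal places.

S_8 = -0.15 * (-1.59)^8 ≈ -0.15 * 40.8486 ≈ -6.13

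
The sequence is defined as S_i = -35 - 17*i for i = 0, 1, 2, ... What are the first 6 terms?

This is an arithmetic sequence.
i=0: S_0 = -35 + -17*0 = -35
i=1: S_1 = -35 + -17*1 = -52
i=2: S_2 = -35 + -17*2 = -69
i=3: S_3 = -35 + -17*3 = -86
i=4: S_4 = -35 + -17*4 = -103
i=5: S_5 = -35 + -17*5 = -120
The first 6 terms are: [-35, -52, -69, -86, -103, -120]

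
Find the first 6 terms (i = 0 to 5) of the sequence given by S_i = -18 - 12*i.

This is an arithmetic sequence.
i=0: S_0 = -18 + -12*0 = -18
i=1: S_1 = -18 + -12*1 = -30
i=2: S_2 = -18 + -12*2 = -42
i=3: S_3 = -18 + -12*3 = -54
i=4: S_4 = -18 + -12*4 = -66
i=5: S_5 = -18 + -12*5 = -78
The first 6 terms are: [-18, -30, -42, -54, -66, -78]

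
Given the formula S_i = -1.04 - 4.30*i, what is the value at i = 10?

S_10 = -1.04 + -4.3*10 = -1.04 + -43.0 = -44.04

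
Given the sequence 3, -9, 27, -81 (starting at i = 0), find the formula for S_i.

Check ratios: -9 / 3 = -3.0
Common ratio r = -3.
First term a = 3.
Formula: S_i = 3 * (-3)^i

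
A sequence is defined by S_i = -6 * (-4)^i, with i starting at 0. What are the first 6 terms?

This is a geometric sequence.
i=0: S_0 = -6 * (-4)^0 = -6
i=1: S_1 = -6 * (-4)^1 = 24
i=2: S_2 = -6 * (-4)^2 = -96
i=3: S_3 = -6 * (-4)^3 = 384
i=4: S_4 = -6 * (-4)^4 = -1536
i=5: S_5 = -6 * (-4)^5 = 6144
The first 6 terms are: [-6, 24, -96, 384, -1536, 6144]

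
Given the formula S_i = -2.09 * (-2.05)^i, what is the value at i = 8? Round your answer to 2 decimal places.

S_8 = -2.09 * (-2.05)^8 ≈ -2.09 * 311.9111 ≈ -651.89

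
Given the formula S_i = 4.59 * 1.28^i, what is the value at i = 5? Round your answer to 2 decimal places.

S_5 = 4.59 * 1.28^5 ≈ 4.59 * 3.436 ≈ 15.77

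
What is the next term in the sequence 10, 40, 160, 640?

Ratios: 40 / 10 = 4.0
This is a geometric sequence with common ratio r = 4.
Next term = 640 * 4 = 2560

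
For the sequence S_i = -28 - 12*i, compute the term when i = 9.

S_9 = -28 + -12*9 = -28 + -108 = -136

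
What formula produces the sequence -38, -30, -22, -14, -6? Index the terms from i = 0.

Check differences: -30 - -38 = 8
-22 - -30 = 8
Common difference d = 8.
First term a = -38.
Formula: S_i = -38 + 8*i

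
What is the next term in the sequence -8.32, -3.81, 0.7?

Differences: -3.81 - -8.32 = 4.51
This is an arithmetic sequence with common difference d = 4.51.
Next term = 0.7 + 4.51 = 5.21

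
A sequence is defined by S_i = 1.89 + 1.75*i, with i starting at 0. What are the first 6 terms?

This is an arithmetic sequence.
i=0: S_0 = 1.89 + 1.75*0 = 1.89
i=1: S_1 = 1.89 + 1.75*1 = 3.64
i=2: S_2 = 1.89 + 1.75*2 = 5.39
i=3: S_3 = 1.89 + 1.75*3 = 7.14
i=4: S_4 = 1.89 + 1.75*4 = 8.89
i=5: S_5 = 1.89 + 1.75*5 = 10.64
The first 6 terms are: [1.89, 3.64, 5.39, 7.14, 8.89, 10.64]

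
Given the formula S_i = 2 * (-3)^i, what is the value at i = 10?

S_10 = 2 * (-3)^10 = 2 * 59049 = 118098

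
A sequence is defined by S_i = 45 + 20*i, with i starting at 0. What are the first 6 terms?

This is an arithmetic sequence.
i=0: S_0 = 45 + 20*0 = 45
i=1: S_1 = 45 + 20*1 = 65
i=2: S_2 = 45 + 20*2 = 85
i=3: S_3 = 45 + 20*3 = 105
i=4: S_4 = 45 + 20*4 = 125
i=5: S_5 = 45 + 20*5 = 145
The first 6 terms are: [45, 65, 85, 105, 125, 145]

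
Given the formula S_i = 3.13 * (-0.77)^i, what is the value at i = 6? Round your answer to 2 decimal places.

S_6 = 3.13 * (-0.77)^6 ≈ 3.13 * 0.2084 ≈ 0.65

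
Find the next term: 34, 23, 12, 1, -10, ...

Differences: 23 - 34 = -11
This is an arithmetic sequence with common difference d = -11.
Next term = -10 + -11 = -21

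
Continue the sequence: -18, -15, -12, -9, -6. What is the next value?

Differences: -15 - -18 = 3
This is an arithmetic sequence with common difference d = 3.
Next term = -6 + 3 = -3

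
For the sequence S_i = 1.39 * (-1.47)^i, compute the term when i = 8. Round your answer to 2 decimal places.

S_8 = 1.39 * (-1.47)^8 ≈ 1.39 * 21.8041 ≈ 30.31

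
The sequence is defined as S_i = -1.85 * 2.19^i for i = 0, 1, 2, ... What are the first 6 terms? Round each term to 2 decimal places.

This is a geometric sequence.
i=0: S_0 = -1.85 * 2.19^0 = -1.85
i=1: S_1 = -1.85 * 2.19^1 ≈ -4.05
i=2: S_2 = -1.85 * 2.19^2 ≈ -8.87
i=3: S_3 = -1.85 * 2.19^3 ≈ -19.43
i=4: S_4 = -1.85 * 2.19^4 ≈ -42.55
i=5: S_5 = -1.85 * 2.19^5 ≈ -93.19
The first 6 terms are: [-1.85, -4.05, -8.87, -19.43, -42.55, -93.19]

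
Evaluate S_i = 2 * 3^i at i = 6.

S_6 = 2 * 3^6 = 2 * 729 = 1458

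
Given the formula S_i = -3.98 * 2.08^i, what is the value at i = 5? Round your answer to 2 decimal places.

S_5 = -3.98 * 2.08^5 ≈ -3.98 * 38.9329 ≈ -154.95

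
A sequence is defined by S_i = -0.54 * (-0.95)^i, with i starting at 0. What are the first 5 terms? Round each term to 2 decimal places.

This is a geometric sequence.
i=0: S_0 = -0.54 * (-0.95)^0 = -0.54
i=1: S_1 = -0.54 * (-0.95)^1 ≈ 0.51
i=2: S_2 = -0.54 * (-0.95)^2 ≈ -0.49
i=3: S_3 = -0.54 * (-0.95)^3 ≈ 0.46
i=4: S_4 = -0.54 * (-0.95)^4 ≈ -0.44
The first 5 terms are: [-0.54, 0.51, -0.49, 0.46, -0.44]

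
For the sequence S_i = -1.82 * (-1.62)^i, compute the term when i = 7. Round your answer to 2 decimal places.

S_7 = -1.82 * (-1.62)^7 ≈ -1.82 * -29.2823 ≈ 53.29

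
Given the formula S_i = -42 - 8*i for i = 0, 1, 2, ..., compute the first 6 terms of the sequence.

This is an arithmetic sequence.
i=0: S_0 = -42 + -8*0 = -42
i=1: S_1 = -42 + -8*1 = -50
i=2: S_2 = -42 + -8*2 = -58
i=3: S_3 = -42 + -8*3 = -66
i=4: S_4 = -42 + -8*4 = -74
i=5: S_5 = -42 + -8*5 = -82
The first 6 terms are: [-42, -50, -58, -66, -74, -82]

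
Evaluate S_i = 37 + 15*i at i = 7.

S_7 = 37 + 15*7 = 37 + 105 = 142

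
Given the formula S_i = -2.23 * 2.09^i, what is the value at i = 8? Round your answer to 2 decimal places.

S_8 = -2.23 * 2.09^8 ≈ -2.23 * 364.0578 ≈ -811.85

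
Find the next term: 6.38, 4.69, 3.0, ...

Differences: 4.69 - 6.38 = -1.69
This is an arithmetic sequence with common difference d = -1.69.
Next term = 3.0 + -1.69 = 1.31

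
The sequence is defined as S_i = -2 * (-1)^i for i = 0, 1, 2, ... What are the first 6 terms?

This is a geometric sequence.
i=0: S_0 = -2 * (-1)^0 = -2
i=1: S_1 = -2 * (-1)^1 = 2
i=2: S_2 = -2 * (-1)^2 = -2
i=3: S_3 = -2 * (-1)^3 = 2
i=4: S_4 = -2 * (-1)^4 = -2
i=5: S_5 = -2 * (-1)^5 = 2
The first 6 terms are: [-2, 2, -2, 2, -2, 2]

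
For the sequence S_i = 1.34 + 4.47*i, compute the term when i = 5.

S_5 = 1.34 + 4.47*5 = 1.34 + 22.35 = 23.69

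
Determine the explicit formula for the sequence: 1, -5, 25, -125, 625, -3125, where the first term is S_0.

Check ratios: -5 / 1 = -5.0
Common ratio r = -5.
First term a = 1.
Formula: S_i = 1 * (-5)^i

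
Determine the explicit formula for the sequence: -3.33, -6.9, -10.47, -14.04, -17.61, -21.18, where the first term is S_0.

Check differences: -6.9 - -3.33 = -3.57
-10.47 - -6.9 = -3.57
Common difference d = -3.57.
First term a = -3.33.
Formula: S_i = -3.33 - 3.57*i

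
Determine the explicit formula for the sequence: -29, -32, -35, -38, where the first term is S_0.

Check differences: -32 - -29 = -3
-35 - -32 = -3
Common difference d = -3.
First term a = -29.
Formula: S_i = -29 - 3*i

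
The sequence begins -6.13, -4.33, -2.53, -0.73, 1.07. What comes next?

Differences: -4.33 - -6.13 = 1.8
This is an arithmetic sequence with common difference d = 1.8.
Next term = 1.07 + 1.8 = 2.87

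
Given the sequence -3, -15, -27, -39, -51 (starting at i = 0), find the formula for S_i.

Check differences: -15 - -3 = -12
-27 - -15 = -12
Common difference d = -12.
First term a = -3.
Formula: S_i = -3 - 12*i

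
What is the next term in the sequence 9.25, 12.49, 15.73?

Differences: 12.49 - 9.25 = 3.24
This is an arithmetic sequence with common difference d = 3.24.
Next term = 15.73 + 3.24 = 18.97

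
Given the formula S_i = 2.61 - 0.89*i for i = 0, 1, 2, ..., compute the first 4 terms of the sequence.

This is an arithmetic sequence.
i=0: S_0 = 2.61 + -0.89*0 = 2.61
i=1: S_1 = 2.61 + -0.89*1 = 1.72
i=2: S_2 = 2.61 + -0.89*2 = 0.83
i=3: S_3 = 2.61 + -0.89*3 = -0.06
The first 4 terms are: [2.61, 1.72, 0.83, -0.06]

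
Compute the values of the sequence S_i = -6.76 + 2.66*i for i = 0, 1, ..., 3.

This is an arithmetic sequence.
i=0: S_0 = -6.76 + 2.66*0 = -6.76
i=1: S_1 = -6.76 + 2.66*1 = -4.1
i=2: S_2 = -6.76 + 2.66*2 = -1.44
i=3: S_3 = -6.76 + 2.66*3 = 1.22
The first 4 terms are: [-6.76, -4.1, -1.44, 1.22]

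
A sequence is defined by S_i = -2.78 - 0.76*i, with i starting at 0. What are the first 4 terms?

This is an arithmetic sequence.
i=0: S_0 = -2.78 + -0.76*0 = -2.78
i=1: S_1 = -2.78 + -0.76*1 = -3.54
i=2: S_2 = -2.78 + -0.76*2 = -4.3
i=3: S_3 = -2.78 + -0.76*3 = -5.06
The first 4 terms are: [-2.78, -3.54, -4.3, -5.06]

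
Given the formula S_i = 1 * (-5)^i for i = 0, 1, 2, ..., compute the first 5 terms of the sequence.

This is a geometric sequence.
i=0: S_0 = 1 * (-5)^0 = 1
i=1: S_1 = 1 * (-5)^1 = -5
i=2: S_2 = 1 * (-5)^2 = 25
i=3: S_3 = 1 * (-5)^3 = -125
i=4: S_4 = 1 * (-5)^4 = 625
The first 5 terms are: [1, -5, 25, -125, 625]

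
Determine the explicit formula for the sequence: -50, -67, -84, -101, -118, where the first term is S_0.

Check differences: -67 - -50 = -17
-84 - -67 = -17
Common difference d = -17.
First term a = -50.
Formula: S_i = -50 - 17*i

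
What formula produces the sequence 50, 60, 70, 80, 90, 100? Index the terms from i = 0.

Check differences: 60 - 50 = 10
70 - 60 = 10
Common difference d = 10.
First term a = 50.
Formula: S_i = 50 + 10*i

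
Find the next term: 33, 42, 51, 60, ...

Differences: 42 - 33 = 9
This is an arithmetic sequence with common difference d = 9.
Next term = 60 + 9 = 69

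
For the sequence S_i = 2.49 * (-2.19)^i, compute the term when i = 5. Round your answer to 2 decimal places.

S_5 = 2.49 * (-2.19)^5 ≈ 2.49 * -50.3756 ≈ -125.44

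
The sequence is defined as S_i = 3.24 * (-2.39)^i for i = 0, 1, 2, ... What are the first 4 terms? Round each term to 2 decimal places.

This is a geometric sequence.
i=0: S_0 = 3.24 * (-2.39)^0 = 3.24
i=1: S_1 = 3.24 * (-2.39)^1 ≈ -7.74
i=2: S_2 = 3.24 * (-2.39)^2 ≈ 18.51
i=3: S_3 = 3.24 * (-2.39)^3 ≈ -44.23
The first 4 terms are: [3.24, -7.74, 18.51, -44.23]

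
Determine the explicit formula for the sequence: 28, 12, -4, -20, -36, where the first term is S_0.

Check differences: 12 - 28 = -16
-4 - 12 = -16
Common difference d = -16.
First term a = 28.
Formula: S_i = 28 - 16*i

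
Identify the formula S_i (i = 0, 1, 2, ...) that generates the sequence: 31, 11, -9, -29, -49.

Check differences: 11 - 31 = -20
-9 - 11 = -20
Common difference d = -20.
First term a = 31.
Formula: S_i = 31 - 20*i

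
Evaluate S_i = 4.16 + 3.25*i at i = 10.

S_10 = 4.16 + 3.25*10 = 4.16 + 32.5 = 36.66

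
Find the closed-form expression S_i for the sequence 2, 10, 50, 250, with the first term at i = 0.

Check ratios: 10 / 2 = 5.0
Common ratio r = 5.
First term a = 2.
Formula: S_i = 2 * 5^i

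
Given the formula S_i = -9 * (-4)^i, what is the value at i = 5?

S_5 = -9 * (-4)^5 = -9 * -1024 = 9216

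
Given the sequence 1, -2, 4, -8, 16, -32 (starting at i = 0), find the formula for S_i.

Check ratios: -2 / 1 = -2.0
Common ratio r = -2.
First term a = 1.
Formula: S_i = 1 * (-2)^i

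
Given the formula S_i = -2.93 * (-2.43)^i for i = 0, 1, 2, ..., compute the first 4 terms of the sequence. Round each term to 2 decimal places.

This is a geometric sequence.
i=0: S_0 = -2.93 * (-2.43)^0 = -2.93
i=1: S_1 = -2.93 * (-2.43)^1 ≈ 7.12
i=2: S_2 = -2.93 * (-2.43)^2 ≈ -17.3
i=3: S_3 = -2.93 * (-2.43)^3 ≈ 42.04
The first 4 terms are: [-2.93, 7.12, -17.3, 42.04]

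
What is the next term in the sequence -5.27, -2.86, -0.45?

Differences: -2.86 - -5.27 = 2.41
This is an arithmetic sequence with common difference d = 2.41.
Next term = -0.45 + 2.41 = 1.96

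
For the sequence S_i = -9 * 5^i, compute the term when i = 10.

S_10 = -9 * 5^10 = -9 * 9765625 = -87890625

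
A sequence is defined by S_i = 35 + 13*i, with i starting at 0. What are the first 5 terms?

This is an arithmetic sequence.
i=0: S_0 = 35 + 13*0 = 35
i=1: S_1 = 35 + 13*1 = 48
i=2: S_2 = 35 + 13*2 = 61
i=3: S_3 = 35 + 13*3 = 74
i=4: S_4 = 35 + 13*4 = 87
The first 5 terms are: [35, 48, 61, 74, 87]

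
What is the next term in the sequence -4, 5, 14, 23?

Differences: 5 - -4 = 9
This is an arithmetic sequence with common difference d = 9.
Next term = 23 + 9 = 32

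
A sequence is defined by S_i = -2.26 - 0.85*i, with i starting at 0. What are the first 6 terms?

This is an arithmetic sequence.
i=0: S_0 = -2.26 + -0.85*0 = -2.26
i=1: S_1 = -2.26 + -0.85*1 = -3.11
i=2: S_2 = -2.26 + -0.85*2 = -3.96
i=3: S_3 = -2.26 + -0.85*3 = -4.81
i=4: S_4 = -2.26 + -0.85*4 = -5.66
i=5: S_5 = -2.26 + -0.85*5 = -6.51
The first 6 terms are: [-2.26, -3.11, -3.96, -4.81, -5.66, -6.51]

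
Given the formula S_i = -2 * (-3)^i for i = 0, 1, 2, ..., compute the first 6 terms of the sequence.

This is a geometric sequence.
i=0: S_0 = -2 * (-3)^0 = -2
i=1: S_1 = -2 * (-3)^1 = 6
i=2: S_2 = -2 * (-3)^2 = -18
i=3: S_3 = -2 * (-3)^3 = 54
i=4: S_4 = -2 * (-3)^4 = -162
i=5: S_5 = -2 * (-3)^5 = 486
The first 6 terms are: [-2, 6, -18, 54, -162, 486]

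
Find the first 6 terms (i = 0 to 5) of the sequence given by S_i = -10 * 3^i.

This is a geometric sequence.
i=0: S_0 = -10 * 3^0 = -10
i=1: S_1 = -10 * 3^1 = -30
i=2: S_2 = -10 * 3^2 = -90
i=3: S_3 = -10 * 3^3 = -270
i=4: S_4 = -10 * 3^4 = -810
i=5: S_5 = -10 * 3^5 = -2430
The first 6 terms are: [-10, -30, -90, -270, -810, -2430]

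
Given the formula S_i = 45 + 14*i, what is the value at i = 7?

S_7 = 45 + 14*7 = 45 + 98 = 143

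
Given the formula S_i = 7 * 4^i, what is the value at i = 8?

S_8 = 7 * 4^8 = 7 * 65536 = 458752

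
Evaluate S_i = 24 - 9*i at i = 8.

S_8 = 24 + -9*8 = 24 + -72 = -48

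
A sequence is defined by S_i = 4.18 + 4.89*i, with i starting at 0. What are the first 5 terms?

This is an arithmetic sequence.
i=0: S_0 = 4.18 + 4.89*0 = 4.18
i=1: S_1 = 4.18 + 4.89*1 = 9.07
i=2: S_2 = 4.18 + 4.89*2 = 13.96
i=3: S_3 = 4.18 + 4.89*3 = 18.85
i=4: S_4 = 4.18 + 4.89*4 = 23.74
The first 5 terms are: [4.18, 9.07, 13.96, 18.85, 23.74]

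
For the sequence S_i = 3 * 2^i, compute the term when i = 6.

S_6 = 3 * 2^6 = 3 * 64 = 192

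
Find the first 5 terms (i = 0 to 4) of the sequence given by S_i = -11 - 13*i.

This is an arithmetic sequence.
i=0: S_0 = -11 + -13*0 = -11
i=1: S_1 = -11 + -13*1 = -24
i=2: S_2 = -11 + -13*2 = -37
i=3: S_3 = -11 + -13*3 = -50
i=4: S_4 = -11 + -13*4 = -63
The first 5 terms are: [-11, -24, -37, -50, -63]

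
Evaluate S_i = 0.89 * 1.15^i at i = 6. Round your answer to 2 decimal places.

S_6 = 0.89 * 1.15^6 ≈ 0.89 * 2.3131 ≈ 2.06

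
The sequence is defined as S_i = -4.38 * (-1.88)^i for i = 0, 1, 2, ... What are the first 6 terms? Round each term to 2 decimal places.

This is a geometric sequence.
i=0: S_0 = -4.38 * (-1.88)^0 = -4.38
i=1: S_1 = -4.38 * (-1.88)^1 ≈ 8.23
i=2: S_2 = -4.38 * (-1.88)^2 ≈ -15.48
i=3: S_3 = -4.38 * (-1.88)^3 ≈ 29.1
i=4: S_4 = -4.38 * (-1.88)^4 ≈ -54.71
i=5: S_5 = -4.38 * (-1.88)^5 ≈ 102.86
The first 6 terms are: [-4.38, 8.23, -15.48, 29.1, -54.71, 102.86]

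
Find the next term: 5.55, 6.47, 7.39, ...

Differences: 6.47 - 5.55 = 0.92
This is an arithmetic sequence with common difference d = 0.92.
Next term = 7.39 + 0.92 = 8.31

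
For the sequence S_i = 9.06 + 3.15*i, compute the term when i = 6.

S_6 = 9.06 + 3.15*6 = 9.06 + 18.9 = 27.96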